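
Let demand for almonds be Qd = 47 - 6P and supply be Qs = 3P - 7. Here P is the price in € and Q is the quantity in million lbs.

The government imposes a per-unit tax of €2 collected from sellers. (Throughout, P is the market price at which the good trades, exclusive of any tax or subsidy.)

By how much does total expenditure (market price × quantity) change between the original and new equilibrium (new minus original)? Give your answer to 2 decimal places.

Solve the original market: 47 - 6P = 3P - 7, hence P = 6 and Q = 11.
Since sellers keep the price net of the tax, the effective supply curve becomes Qs = 3P - 13.
Equate the new curves: 47 - 6P = 3P - 13, giving 60 = 9P, P = 20/3 ≈ 6.6667, Q = 7.
Expenditure moves from 6×11 = 66 to 6.6667×7 = 46.6667; change = -19.33.

-19.33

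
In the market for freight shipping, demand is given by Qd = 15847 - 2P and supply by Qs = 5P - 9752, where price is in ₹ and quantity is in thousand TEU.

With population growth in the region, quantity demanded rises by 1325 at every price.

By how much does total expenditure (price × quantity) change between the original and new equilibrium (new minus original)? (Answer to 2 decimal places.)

+5255409.69

Initially, 15847 - 2P = 5P - 9752, so 25599 = 7P and P = 3657, Q = 8533.
After the shift, demand is Qd = 17172 - 2P and supply is Qs = 5P - 9752.
Clearing the new market: 17172 - 2P = 5P - 9752, so P = 26924/7 ≈ 3846.2857 and Q = 66356/7 ≈ 9479.4286.
Expenditure moves from 3657×8533 = 31205181 to 3846.2857×9479.4286 = 36460590.6939; change = +5255409.69.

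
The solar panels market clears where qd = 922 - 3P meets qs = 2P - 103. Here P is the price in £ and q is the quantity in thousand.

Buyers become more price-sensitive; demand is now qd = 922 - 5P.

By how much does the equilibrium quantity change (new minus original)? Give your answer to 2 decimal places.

Before the shock: 922 - 3P = 2P - 103 ⇒ 1025 = 5P ⇒ P = 205, q = 307.
After the shift, demand is qd = 922 - 5P and supply is qs = 2P - 103.
New equilibrium: 922 - 5P = 2P - 103 ⇒ 1025 = 7P ⇒ P = 1025/7 ≈ 146.4286, q = 1329/7 ≈ 189.8571.
Δq = 189.8571 − 307 = -117.14.

-117.14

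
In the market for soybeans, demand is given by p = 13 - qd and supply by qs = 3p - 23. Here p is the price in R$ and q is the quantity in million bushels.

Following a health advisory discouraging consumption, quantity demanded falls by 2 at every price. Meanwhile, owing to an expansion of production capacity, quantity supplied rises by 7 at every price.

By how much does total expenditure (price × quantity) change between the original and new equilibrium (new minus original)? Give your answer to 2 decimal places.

-7.31

Before the shock: 13 - p = 3p - 23 ⇒ 36 = 4p ⇒ p = 9, q = 4.
The new curves are qd = 11 - p (demand) and qs = 3p - 16 (supply).
Clearing the new market: 11 - p = 3p - 16, so p = 6.75 and q = 4.25.
Expenditure moves from 9×4 = 36 to 6.75×4.25 = 28.6875; change = -7.31.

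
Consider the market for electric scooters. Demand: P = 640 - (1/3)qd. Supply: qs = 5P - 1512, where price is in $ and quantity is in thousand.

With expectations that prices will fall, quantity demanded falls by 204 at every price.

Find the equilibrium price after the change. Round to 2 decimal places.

403.50

Before the shock: 1920 - 3P = 5P - 1512 ⇒ 3432 = 8P ⇒ P = 429, q = 633.
The new curves are qd = 1716 - 3P (demand) and qs = 5P - 1512 (supply).
New equilibrium: 1716 - 3P = 5P - 1512 ⇒ 3228 = 8P ⇒ P = 403.5, q = 505.5.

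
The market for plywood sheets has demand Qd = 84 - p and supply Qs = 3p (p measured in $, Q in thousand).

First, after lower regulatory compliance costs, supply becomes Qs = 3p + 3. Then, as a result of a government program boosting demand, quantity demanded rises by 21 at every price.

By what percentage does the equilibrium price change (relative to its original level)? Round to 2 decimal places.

Initially, 84 - p = 3p, so 84 = 4p and p = 21, Q = 63.
The shock moves the curves to Qd = 105 - p and Qs = 3p + 3.
Equate the new curves: 105 - p = 3p + 3, giving 102 = 4p, p = 25.5, Q = 79.5.
%Δp = (25.5 − 21) / 21 × 100 = +21.43%.

+21.43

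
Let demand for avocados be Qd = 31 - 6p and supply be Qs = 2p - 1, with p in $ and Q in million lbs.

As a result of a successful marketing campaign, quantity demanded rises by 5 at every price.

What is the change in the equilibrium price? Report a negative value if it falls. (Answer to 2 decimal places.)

Initially, 31 - 6p = 2p - 1, so 32 = 8p and p = 4, Q = 7.
The new curves are Qd = 36 - 6p (demand) and Qs = 2p - 1 (supply).
Clearing the new market: 36 - 6p = 2p - 1, so p = 4.625 and Q = 8.25.
Δp = 4.625 − 4 = +0.63.

+0.63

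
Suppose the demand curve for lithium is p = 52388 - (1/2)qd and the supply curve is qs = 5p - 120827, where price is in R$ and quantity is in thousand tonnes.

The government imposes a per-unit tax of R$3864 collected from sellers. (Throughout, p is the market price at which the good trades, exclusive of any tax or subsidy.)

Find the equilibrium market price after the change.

Original equilibrium: 104776 - 2p = 5p - 120827 gives 225603 = 7p, so p = 32229 and q = 40318.
Since sellers keep the price net of the tax, the effective supply curve becomes qs = 5p - 140147.
New equilibrium: 104776 - 2p = 5p - 140147 ⇒ 244923 = 7p ⇒ p = 34989, q = 34798.

34989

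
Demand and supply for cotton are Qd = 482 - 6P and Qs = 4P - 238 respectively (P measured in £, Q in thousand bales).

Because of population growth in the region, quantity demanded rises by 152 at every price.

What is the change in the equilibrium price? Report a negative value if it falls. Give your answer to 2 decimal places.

Before the shock: 482 - 6P = 4P - 238 ⇒ 720 = 10P ⇒ P = 72, Q = 50.
After the shift, demand is Qd = 634 - 6P and supply is Qs = 4P - 238.
Equate the new curves: 634 - 6P = 4P - 238, giving 872 = 10P, P = 87.2, Q = 110.8.
ΔP = 87.2 − 72 = +15.20.

+15.20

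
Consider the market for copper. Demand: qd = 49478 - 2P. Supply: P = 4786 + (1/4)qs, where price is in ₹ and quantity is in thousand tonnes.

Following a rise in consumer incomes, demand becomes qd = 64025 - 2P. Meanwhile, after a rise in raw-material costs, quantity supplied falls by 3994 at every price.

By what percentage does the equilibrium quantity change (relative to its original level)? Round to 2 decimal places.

+31.45

Initially, 49478 - 2P = 4P - 19144, so 68622 = 6P and P = 11437, q = 26604.
The new curves are qd = 64025 - 2P (demand) and qs = 4P - 23138 (supply).
Clearing the new market: 64025 - 2P = 4P - 23138, so P = 87163/6 ≈ 14527.1667 and q = 104912/3 ≈ 34970.6667.
%Δq = (34970.6667 − 26604) / 26604 × 100 = +31.45%.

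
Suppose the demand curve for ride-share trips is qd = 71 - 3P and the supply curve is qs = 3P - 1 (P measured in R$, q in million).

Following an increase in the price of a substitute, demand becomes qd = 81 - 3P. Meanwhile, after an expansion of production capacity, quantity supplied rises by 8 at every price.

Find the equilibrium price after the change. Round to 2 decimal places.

Before the shock: 71 - 3P = 3P - 1 ⇒ 72 = 6P ⇒ P = 12, q = 35.
The shock moves the curves to qd = 81 - 3P and qs = 3P + 7.
Clearing the new market: 81 - 3P = 3P + 7, so P = 37/3 ≈ 12.3333 and q = 44.

12.33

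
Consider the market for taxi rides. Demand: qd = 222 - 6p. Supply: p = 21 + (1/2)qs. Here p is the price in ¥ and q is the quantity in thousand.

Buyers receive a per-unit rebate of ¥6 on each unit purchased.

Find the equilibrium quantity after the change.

Before the shock: 222 - 6p = 2p - 42 ⇒ 264 = 8p ⇒ p = 33, q = 24.
Since buyers' out-of-pocket price is the market price minus the rebate, the effective demand curve becomes qd = 258 - 6p.
Clearing the new market: 258 - 6p = 2p - 42, so p = 37.5 and q = 33.

33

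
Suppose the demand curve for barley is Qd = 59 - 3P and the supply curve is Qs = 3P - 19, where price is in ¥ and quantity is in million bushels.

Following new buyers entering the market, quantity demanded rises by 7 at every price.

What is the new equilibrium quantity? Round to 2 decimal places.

23.50

Initially, 59 - 3P = 3P - 19, so 78 = 6P and P = 13, Q = 20.
The new curves are Qd = 66 - 3P (demand) and Qs = 3P - 19 (supply).
Clearing the new market: 66 - 3P = 3P - 19, so P = 85/6 ≈ 14.1667 and Q = 23.5.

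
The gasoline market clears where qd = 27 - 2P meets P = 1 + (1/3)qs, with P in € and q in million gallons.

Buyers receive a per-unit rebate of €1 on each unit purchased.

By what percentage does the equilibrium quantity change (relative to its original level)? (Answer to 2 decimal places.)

+8.00

Initially, 27 - 2P = 3P - 3, so 30 = 5P and P = 6, q = 15.
Since buyers' out-of-pocket price is the market price minus the rebate, the effective demand curve becomes qd = 29 - 2P.
Setting them equal: 29 - 2P = 3P - 3 → 32 = 5P, so P = 6.4 and q = 16.2.
%Δq = (16.2 − 15) / 15 × 100 = +8.00%.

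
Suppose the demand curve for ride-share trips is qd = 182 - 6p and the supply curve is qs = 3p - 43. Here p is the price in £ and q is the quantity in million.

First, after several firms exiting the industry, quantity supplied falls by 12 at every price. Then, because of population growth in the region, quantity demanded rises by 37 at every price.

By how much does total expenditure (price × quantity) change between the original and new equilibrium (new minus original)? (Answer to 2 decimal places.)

+306.15

Before the shock: 182 - 6p = 3p - 43 ⇒ 225 = 9p ⇒ p = 25, q = 32.
After the shift, demand is qd = 219 - 6p and supply is qs = 3p - 55.
New equilibrium: 219 - 6p = 3p - 55 ⇒ 274 = 9p ⇒ p = 274/9 ≈ 30.4444, q = 109/3 ≈ 36.3333.
Expenditure moves from 25×32 = 800 to 30.4444×36.3333 = 1106.1481; change = +306.15.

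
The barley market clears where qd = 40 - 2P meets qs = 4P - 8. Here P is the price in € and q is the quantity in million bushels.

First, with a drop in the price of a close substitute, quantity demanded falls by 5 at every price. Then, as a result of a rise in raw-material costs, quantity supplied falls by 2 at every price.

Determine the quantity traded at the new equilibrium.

Solve the original market: 40 - 2P = 4P - 8, hence P = 8 and q = 24.
The shock moves the curves to qd = 35 - 2P and qs = 4P - 10.
Equate the new curves: 35 - 2P = 4P - 10, giving 45 = 6P, P = 7.5, q = 20.

20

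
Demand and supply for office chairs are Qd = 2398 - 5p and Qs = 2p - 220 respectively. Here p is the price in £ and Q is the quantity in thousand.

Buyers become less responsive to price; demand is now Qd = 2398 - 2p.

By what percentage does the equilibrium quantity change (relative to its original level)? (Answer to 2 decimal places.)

Before the shock: 2398 - 5p = 2p - 220 ⇒ 2618 = 7p ⇒ p = 374, Q = 528.
The shock moves the curves to Qd = 2398 - 2p and Qs = 2p - 220.
Clearing the new market: 2398 - 2p = 2p - 220, so p = 654.5 and Q = 1089.
%ΔQ = (1089 − 528) / 528 × 100 = +106.25%.

+106.25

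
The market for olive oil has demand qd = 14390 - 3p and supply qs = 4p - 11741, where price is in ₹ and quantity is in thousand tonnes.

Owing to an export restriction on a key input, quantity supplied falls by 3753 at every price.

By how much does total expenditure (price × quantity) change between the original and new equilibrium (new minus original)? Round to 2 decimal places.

Initially, 14390 - 3p = 4p - 11741, so 26131 = 7p and p = 3733, q = 3191.
With the change applied: demand qd = 14390 - 3p, supply qs = 4p - 15494.
New equilibrium: 14390 - 3p = 4p - 15494 ⇒ 29884 = 7p ⇒ p = 29884/7 ≈ 4269.1429, q = 11078/7 ≈ 1582.5714.
Expenditure moves from 3733×3191 = 11912003 to 4269.1429×1582.5714 = 6756223.5102; change = -5155779.49.

-5155779.49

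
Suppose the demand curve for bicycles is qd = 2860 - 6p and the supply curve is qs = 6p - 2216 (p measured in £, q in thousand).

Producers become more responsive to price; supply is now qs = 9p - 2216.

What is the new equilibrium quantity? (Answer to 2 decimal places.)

Solve the original market: 2860 - 6p = 6p - 2216, hence p = 423 and q = 322.
The new curves are qd = 2860 - 6p (demand) and qs = 9p - 2216 (supply).
Clearing the new market: 2860 - 6p = 9p - 2216, so p = 338.4 and q = 829.6.

829.60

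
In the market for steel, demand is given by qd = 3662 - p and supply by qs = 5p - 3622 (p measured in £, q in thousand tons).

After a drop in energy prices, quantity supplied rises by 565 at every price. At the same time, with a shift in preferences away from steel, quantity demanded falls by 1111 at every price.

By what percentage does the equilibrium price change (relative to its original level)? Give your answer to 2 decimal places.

-23.01

Before the shock: 3662 - p = 5p - 3622 ⇒ 7284 = 6p ⇒ p = 1214, q = 2448.
With the change applied: demand qd = 2551 - p, supply qs = 5p - 3057.
Setting them equal: 2551 - p = 5p - 3057 → 5608 = 6p, so p = 2804/3 ≈ 934.6667 and q = 4849/3 ≈ 1616.3333.
%Δp = (934.6667 − 1214) / 1214 × 100 = -23.01%.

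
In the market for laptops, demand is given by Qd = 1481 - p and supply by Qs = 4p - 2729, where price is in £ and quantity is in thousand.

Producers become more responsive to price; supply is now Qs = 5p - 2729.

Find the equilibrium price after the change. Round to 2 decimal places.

701.67

Solve the original market: 1481 - p = 4p - 2729, hence p = 842 and Q = 639.
With the change applied: demand Qd = 1481 - p, supply Qs = 5p - 2729.
Setting them equal: 1481 - p = 5p - 2729 → 4210 = 6p, so p = 2105/3 ≈ 701.6667 and Q = 2338/3 ≈ 779.3333.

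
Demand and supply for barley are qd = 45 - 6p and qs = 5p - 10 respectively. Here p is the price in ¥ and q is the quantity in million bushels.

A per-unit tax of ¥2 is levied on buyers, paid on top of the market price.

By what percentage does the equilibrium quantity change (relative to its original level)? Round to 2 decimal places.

-36.36

Before the shock: 45 - 6p = 5p - 10 ⇒ 55 = 11p ⇒ p = 5, q = 15.
Since buyers pay the price plus the tax, the effective demand curve becomes qd = 33 - 6p.
New equilibrium: 33 - 6p = 5p - 10 ⇒ 43 = 11p ⇒ p = 43/11 ≈ 3.9091, q = 105/11 ≈ 9.5455.
%Δq = (9.5455 − 15) / 15 × 100 = -36.36%.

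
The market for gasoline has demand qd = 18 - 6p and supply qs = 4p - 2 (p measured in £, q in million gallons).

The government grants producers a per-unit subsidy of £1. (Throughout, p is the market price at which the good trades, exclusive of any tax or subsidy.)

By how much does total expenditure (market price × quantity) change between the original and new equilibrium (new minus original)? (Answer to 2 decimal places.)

Before the shock: 18 - 6p = 4p - 2 ⇒ 20 = 10p ⇒ p = 2, q = 6.
Since sellers receive the price plus the subsidy, the effective supply curve becomes qs = 4p + 2.
Clearing the new market: 18 - 6p = 4p + 2, so p = 1.6 and q = 8.4.
Expenditure moves from 2×6 = 12 to 1.6×8.4 = 13.44; change = +1.44.

+1.44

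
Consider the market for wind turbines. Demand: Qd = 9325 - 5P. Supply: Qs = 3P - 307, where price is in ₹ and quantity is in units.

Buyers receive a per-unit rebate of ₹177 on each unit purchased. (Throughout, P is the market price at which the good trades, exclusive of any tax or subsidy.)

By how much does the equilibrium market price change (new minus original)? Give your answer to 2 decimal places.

+110.63

Original equilibrium: 9325 - 5P = 3P - 307 gives 9632 = 8P, so P = 1204 and Q = 3305.
Since buyers' out-of-pocket price is the market price minus the rebate, the effective demand curve becomes Qd = 10210 - 5P.
New equilibrium: 10210 - 5P = 3P - 307 ⇒ 10517 = 8P ⇒ P = 1314.625, Q = 3636.875.
ΔP = 1314.625 − 1204 = +110.63.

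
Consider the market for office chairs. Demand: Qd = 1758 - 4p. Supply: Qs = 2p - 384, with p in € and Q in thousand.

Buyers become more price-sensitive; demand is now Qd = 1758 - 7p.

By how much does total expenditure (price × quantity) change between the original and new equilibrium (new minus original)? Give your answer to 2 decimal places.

-95914.00

Initially, 1758 - 4p = 2p - 384, so 2142 = 6p and p = 357, Q = 330.
With the change applied: demand Qd = 1758 - 7p, supply Qs = 2p - 384.
Clearing the new market: 1758 - 7p = 2p - 384, so p = 238 and Q = 92.
Expenditure moves from 357×330 = 117810 to 238×92 = 21896; change = -95914.00.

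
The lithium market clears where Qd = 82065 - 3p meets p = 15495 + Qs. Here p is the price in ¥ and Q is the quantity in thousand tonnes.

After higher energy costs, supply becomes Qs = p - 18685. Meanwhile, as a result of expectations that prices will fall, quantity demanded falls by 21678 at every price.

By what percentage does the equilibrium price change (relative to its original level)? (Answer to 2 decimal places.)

Solve the original market: 82065 - 3p = p - 15495, hence p = 24390 and Q = 8895.
With the change applied: demand Qd = 60387 - 3p, supply Qs = p - 18685.
Setting them equal: 60387 - 3p = p - 18685 → 79072 = 4p, so p = 19768 and Q = 1083.
%Δp = (19768 − 24390) / 24390 × 100 = -18.95%.

-18.95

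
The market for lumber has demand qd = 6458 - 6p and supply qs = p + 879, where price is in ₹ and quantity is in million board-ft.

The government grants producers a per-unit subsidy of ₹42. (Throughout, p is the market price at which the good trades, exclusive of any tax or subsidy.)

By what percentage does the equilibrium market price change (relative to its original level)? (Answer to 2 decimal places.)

Original equilibrium: 6458 - 6p = p + 879 gives 5579 = 7p, so p = 797 and q = 1676.
Since sellers receive the price plus the subsidy, the effective supply curve becomes qs = p + 921.
Setting them equal: 6458 - 6p = p + 921 → 5537 = 7p, so p = 791 and q = 1712.
%Δp = (791 − 797) / 797 × 100 = -0.75%.

-0.75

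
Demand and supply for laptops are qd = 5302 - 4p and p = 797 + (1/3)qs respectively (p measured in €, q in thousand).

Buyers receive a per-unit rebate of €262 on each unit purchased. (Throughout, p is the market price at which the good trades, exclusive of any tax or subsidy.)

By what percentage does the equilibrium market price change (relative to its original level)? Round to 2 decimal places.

+13.62

Solve the original market: 5302 - 4p = 3p - 2391, hence p = 1099 and q = 906.
Since buyers' out-of-pocket price is the market price minus the rebate, the effective demand curve becomes qd = 6350 - 4p.
Setting them equal: 6350 - 4p = 3p - 2391 → 8741 = 7p, so p = 8741/7 ≈ 1248.7143 and q = 9486/7 ≈ 1355.1429.
%Δp = (1248.7143 − 1099) / 1099 × 100 = +13.62%.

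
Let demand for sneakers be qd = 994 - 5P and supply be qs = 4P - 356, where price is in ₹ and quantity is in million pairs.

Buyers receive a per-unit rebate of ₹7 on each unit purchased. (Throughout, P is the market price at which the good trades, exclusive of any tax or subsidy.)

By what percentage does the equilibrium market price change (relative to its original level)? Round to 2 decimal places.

Original equilibrium: 994 - 5P = 4P - 356 gives 1350 = 9P, so P = 150 and q = 244.
Since buyers' out-of-pocket price is the market price minus the rebate, the effective demand curve becomes qd = 1029 - 5P.
New equilibrium: 1029 - 5P = 4P - 356 ⇒ 1385 = 9P ⇒ P = 1385/9 ≈ 153.8889, q = 2336/9 ≈ 259.5556.
%ΔP = (153.8889 − 150) / 150 × 100 = +2.59%.

+2.59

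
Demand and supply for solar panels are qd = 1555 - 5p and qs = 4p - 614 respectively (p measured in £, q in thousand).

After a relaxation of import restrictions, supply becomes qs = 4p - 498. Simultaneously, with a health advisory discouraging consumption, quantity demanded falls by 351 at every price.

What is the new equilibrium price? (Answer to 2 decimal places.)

189.11

Before the shock: 1555 - 5p = 4p - 614 ⇒ 2169 = 9p ⇒ p = 241, q = 350.
The new curves are qd = 1204 - 5p (demand) and qs = 4p - 498 (supply).
Setting them equal: 1204 - 5p = 4p - 498 → 1702 = 9p, so p = 1702/9 ≈ 189.1111 and q = 2326/9 ≈ 258.4444.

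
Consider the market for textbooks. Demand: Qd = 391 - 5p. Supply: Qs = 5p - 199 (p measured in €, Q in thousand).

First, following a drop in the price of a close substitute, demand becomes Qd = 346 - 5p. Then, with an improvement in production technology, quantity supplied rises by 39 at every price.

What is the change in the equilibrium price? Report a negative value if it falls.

Original equilibrium: 391 - 5p = 5p - 199 gives 590 = 10p, so p = 59 and Q = 96.
With the change applied: demand Qd = 346 - 5p, supply Qs = 5p - 160.
Setting them equal: 346 - 5p = 5p - 160 → 506 = 10p, so p = 50.6 and Q = 93.
Δp = 50.6 − 59 = -8.4.

-8.4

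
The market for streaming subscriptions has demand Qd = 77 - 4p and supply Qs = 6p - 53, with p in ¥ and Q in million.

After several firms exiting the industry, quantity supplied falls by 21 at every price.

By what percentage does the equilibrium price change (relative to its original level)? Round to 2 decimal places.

Solve the original market: 77 - 4p = 6p - 53, hence p = 13 and Q = 25.
The shock moves the curves to Qd = 77 - 4p and Qs = 6p - 74.
New equilibrium: 77 - 4p = 6p - 74 ⇒ 151 = 10p ⇒ p = 15.1, Q = 16.6.
%Δp = (15.1 − 13) / 13 × 100 = +16.15%.

+16.15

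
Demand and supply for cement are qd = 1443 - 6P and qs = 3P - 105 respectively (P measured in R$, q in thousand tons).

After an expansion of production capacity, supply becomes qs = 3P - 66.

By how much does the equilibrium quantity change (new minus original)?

+26

Original equilibrium: 1443 - 6P = 3P - 105 gives 1548 = 9P, so P = 172 and q = 411.
The new curves are qd = 1443 - 6P (demand) and qs = 3P - 66 (supply).
Equate the new curves: 1443 - 6P = 3P - 66, giving 1509 = 9P, P = 503/3 ≈ 167.6667, q = 437.
Δq = 437 − 411 = +26.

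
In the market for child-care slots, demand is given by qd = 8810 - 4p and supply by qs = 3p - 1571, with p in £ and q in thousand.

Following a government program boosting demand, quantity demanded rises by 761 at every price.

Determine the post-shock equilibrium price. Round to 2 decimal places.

Before the shock: 8810 - 4p = 3p - 1571 ⇒ 10381 = 7p ⇒ p = 1483, q = 2878.
With the change applied: demand qd = 9571 - 4p, supply qs = 3p - 1571.
New equilibrium: 9571 - 4p = 3p - 1571 ⇒ 11142 = 7p ⇒ p = 11142/7 ≈ 1591.7143, q = 22429/7 ≈ 3204.1429.

1591.71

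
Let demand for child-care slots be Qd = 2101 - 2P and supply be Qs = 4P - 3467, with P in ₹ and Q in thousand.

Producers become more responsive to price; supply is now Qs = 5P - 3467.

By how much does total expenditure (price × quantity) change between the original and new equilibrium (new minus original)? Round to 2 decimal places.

+178422.20

Original equilibrium: 2101 - 2P = 4P - 3467 gives 5568 = 6P, so P = 928 and Q = 245.
The new curves are Qd = 2101 - 2P (demand) and Qs = 5P - 3467 (supply).
Clearing the new market: 2101 - 2P = 5P - 3467, so P = 5568/7 ≈ 795.4286 and Q = 3571/7 ≈ 510.1429.
Expenditure moves from 928×245 = 227360 to 795.4286×510.1429 = 405782.2041; change = +178422.20.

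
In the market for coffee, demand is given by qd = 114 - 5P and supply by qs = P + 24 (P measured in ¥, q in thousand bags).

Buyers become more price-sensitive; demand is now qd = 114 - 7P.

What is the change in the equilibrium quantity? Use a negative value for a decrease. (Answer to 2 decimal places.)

Before the shock: 114 - 5P = P + 24 ⇒ 90 = 6P ⇒ P = 15, q = 39.
The shock moves the curves to qd = 114 - 7P and qs = P + 24.
Equate the new curves: 114 - 7P = P + 24, giving 90 = 8P, P = 11.25, q = 35.25.
Δq = 35.25 − 39 = -3.75.

-3.75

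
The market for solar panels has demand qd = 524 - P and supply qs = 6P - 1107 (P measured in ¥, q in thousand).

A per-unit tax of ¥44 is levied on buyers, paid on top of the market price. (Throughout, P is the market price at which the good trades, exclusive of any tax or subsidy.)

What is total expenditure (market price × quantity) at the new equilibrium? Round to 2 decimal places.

Solve the original market: 524 - P = 6P - 1107, hence P = 233 and q = 291.
Since buyers pay the price plus the tax, the effective demand curve becomes qd = 480 - P.
Equate the new curves: 480 - P = 6P - 1107, giving 1587 = 7P, P = 1587/7 ≈ 226.7143, q = 1773/7 ≈ 253.2857.
New expenditure = 226.7143 × 253.2857 = 57423.49.

57423.49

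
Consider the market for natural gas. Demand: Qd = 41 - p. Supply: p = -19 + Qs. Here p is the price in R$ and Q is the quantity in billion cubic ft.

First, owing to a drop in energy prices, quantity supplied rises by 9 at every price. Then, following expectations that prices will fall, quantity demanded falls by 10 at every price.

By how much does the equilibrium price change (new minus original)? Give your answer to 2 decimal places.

-9.50

Initially, 41 - p = p + 19, so 22 = 2p and p = 11, Q = 30.
With the change applied: demand Qd = 31 - p, supply Qs = p + 28.
New equilibrium: 31 - p = p + 28 ⇒ 3 = 2p ⇒ p = 1.5, Q = 29.5.
Δp = 1.5 − 11 = -9.50.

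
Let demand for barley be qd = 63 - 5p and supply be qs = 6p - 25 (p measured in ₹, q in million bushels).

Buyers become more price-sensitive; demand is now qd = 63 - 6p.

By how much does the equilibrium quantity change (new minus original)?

-4

Initially, 63 - 5p = 6p - 25, so 88 = 11p and p = 8, q = 23.
The new curves are qd = 63 - 6p (demand) and qs = 6p - 25 (supply).
Equate the new curves: 63 - 6p = 6p - 25, giving 88 = 12p, p = 22/3 ≈ 7.3333, q = 19.
Δq = 19 − 23 = -4.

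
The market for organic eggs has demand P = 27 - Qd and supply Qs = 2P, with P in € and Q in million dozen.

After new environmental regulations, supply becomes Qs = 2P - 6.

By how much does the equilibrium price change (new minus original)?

Initially, 27 - P = 2P, so 27 = 3P and P = 9, Q = 18.
After the shift, demand is Qd = 27 - P and supply is Qs = 2P - 6.
Clearing the new market: 27 - P = 2P - 6, so P = 11 and Q = 16.
ΔP = 11 − 9 = +2.

+2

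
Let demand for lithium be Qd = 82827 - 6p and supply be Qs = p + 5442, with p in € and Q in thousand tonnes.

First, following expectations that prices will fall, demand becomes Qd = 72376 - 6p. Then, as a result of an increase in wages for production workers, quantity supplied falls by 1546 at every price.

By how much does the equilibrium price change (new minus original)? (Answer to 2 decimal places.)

-1272.14

Original equilibrium: 82827 - 6p = p + 5442 gives 77385 = 7p, so p = 11055 and Q = 16497.
The shock moves the curves to Qd = 72376 - 6p and Qs = p + 3896.
Setting them equal: 72376 - 6p = p + 3896 → 68480 = 7p, so p = 68480/7 ≈ 9782.8571 and Q = 95752/7 ≈ 13678.8571.
Δp = 9782.8571 − 11055 = -1272.14.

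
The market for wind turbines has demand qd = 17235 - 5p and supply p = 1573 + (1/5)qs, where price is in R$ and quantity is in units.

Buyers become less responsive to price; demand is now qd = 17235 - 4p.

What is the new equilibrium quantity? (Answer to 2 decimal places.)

6079.44

Before the shock: 17235 - 5p = 5p - 7865 ⇒ 25100 = 10p ⇒ p = 2510, q = 4685.
The new curves are qd = 17235 - 4p (demand) and qs = 5p - 7865 (supply).
Clearing the new market: 17235 - 4p = 5p - 7865, so p = 25100/9 ≈ 2788.8889 and q = 54715/9 ≈ 6079.4444.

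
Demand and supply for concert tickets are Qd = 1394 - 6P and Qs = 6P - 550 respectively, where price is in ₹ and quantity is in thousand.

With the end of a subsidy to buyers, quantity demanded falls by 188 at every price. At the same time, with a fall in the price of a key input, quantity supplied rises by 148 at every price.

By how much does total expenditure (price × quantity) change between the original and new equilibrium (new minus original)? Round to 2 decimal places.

Initially, 1394 - 6P = 6P - 550, so 1944 = 12P and P = 162, Q = 422.
After the shift, demand is Qd = 1206 - 6P and supply is Qs = 6P - 402.
Clearing the new market: 1206 - 6P = 6P - 402, so P = 134 and Q = 402.
Expenditure moves from 162×422 = 68364 to 134×402 = 53868; change = -14496.00.

-14496.00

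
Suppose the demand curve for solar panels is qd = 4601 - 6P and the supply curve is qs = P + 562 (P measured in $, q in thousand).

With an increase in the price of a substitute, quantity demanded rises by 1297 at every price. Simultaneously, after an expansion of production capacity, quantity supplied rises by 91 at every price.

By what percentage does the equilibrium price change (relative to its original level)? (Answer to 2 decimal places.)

Original equilibrium: 4601 - 6P = P + 562 gives 4039 = 7P, so P = 577 and q = 1139.
The new curves are qd = 5898 - 6P (demand) and qs = P + 653 (supply).
New equilibrium: 5898 - 6P = P + 653 ⇒ 5245 = 7P ⇒ P = 5245/7 ≈ 749.2857, q = 9816/7 ≈ 1402.2857.
%ΔP = (749.2857 − 577) / 577 × 100 = +29.86%.

+29.86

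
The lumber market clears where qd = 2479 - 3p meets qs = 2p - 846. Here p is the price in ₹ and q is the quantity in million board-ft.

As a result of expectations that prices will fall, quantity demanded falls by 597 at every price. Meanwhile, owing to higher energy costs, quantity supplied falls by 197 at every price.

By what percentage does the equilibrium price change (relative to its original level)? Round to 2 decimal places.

-12.03

Original equilibrium: 2479 - 3p = 2p - 846 gives 3325 = 5p, so p = 665 and q = 484.
With the change applied: demand qd = 1882 - 3p, supply qs = 2p - 1043.
Setting them equal: 1882 - 3p = 2p - 1043 → 2925 = 5p, so p = 585 and q = 127.
%Δp = (585 − 665) / 665 × 100 = -12.03%.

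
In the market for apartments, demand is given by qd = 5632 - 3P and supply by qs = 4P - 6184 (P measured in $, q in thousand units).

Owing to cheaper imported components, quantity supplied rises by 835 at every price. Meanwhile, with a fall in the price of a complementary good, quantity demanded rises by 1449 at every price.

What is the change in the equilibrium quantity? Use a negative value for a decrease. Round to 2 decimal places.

Initially, 5632 - 3P = 4P - 6184, so 11816 = 7P and P = 1688, q = 568.
After the shift, demand is qd = 7081 - 3P and supply is qs = 4P - 5349.
Equate the new curves: 7081 - 3P = 4P - 5349, giving 12430 = 7P, P = 12430/7 ≈ 1775.7143, q = 12277/7 ≈ 1753.8571.
Δq = 1753.8571 − 568 = +1185.86.

+1185.86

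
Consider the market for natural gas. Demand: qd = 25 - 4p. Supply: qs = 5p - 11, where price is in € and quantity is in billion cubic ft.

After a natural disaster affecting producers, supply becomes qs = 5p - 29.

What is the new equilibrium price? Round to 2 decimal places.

Solve the original market: 25 - 4p = 5p - 11, hence p = 4 and q = 9.
With the change applied: demand qd = 25 - 4p, supply qs = 5p - 29.
Equate the new curves: 25 - 4p = 5p - 29, giving 54 = 9p, p = 6, q = 1.

6.00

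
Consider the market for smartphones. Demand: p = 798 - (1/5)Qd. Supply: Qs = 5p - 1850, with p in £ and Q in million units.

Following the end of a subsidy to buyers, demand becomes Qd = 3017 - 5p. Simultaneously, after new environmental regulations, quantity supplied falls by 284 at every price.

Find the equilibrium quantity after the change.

Original equilibrium: 3990 - 5p = 5p - 1850 gives 5840 = 10p, so p = 584 and Q = 1070.
After the shift, demand is Qd = 3017 - 5p and supply is Qs = 5p - 2134.
Setting them equal: 3017 - 5p = 5p - 2134 → 5151 = 10p, so p = 515.1 and Q = 441.5.

441.5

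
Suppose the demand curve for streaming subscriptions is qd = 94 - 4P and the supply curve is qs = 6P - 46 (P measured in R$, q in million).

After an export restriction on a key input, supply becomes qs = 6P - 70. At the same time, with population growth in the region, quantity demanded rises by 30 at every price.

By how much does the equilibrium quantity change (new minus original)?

+8.4

Initially, 94 - 4P = 6P - 46, so 140 = 10P and P = 14, q = 38.
The shock moves the curves to qd = 124 - 4P and qs = 6P - 70.
Equate the new curves: 124 - 4P = 6P - 70, giving 194 = 10P, P = 19.4, q = 46.4.
Δq = 46.4 − 38 = +8.4.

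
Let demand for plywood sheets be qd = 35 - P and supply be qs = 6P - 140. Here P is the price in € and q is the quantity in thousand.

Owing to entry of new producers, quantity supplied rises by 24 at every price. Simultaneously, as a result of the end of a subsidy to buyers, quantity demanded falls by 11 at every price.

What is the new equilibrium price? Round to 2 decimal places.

Original equilibrium: 35 - P = 6P - 140 gives 175 = 7P, so P = 25 and q = 10.
The new curves are qd = 24 - P (demand) and qs = 6P - 116 (supply).
Setting them equal: 24 - P = 6P - 116 → 140 = 7P, so P = 20 and q = 4.

20.00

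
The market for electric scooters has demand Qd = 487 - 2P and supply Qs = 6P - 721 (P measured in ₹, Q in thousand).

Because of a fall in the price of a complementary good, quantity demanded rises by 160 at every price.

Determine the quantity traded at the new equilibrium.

305

Solve the original market: 487 - 2P = 6P - 721, hence P = 151 and Q = 185.
After the shift, demand is Qd = 647 - 2P and supply is Qs = 6P - 721.
Clearing the new market: 647 - 2P = 6P - 721, so P = 171 and Q = 305.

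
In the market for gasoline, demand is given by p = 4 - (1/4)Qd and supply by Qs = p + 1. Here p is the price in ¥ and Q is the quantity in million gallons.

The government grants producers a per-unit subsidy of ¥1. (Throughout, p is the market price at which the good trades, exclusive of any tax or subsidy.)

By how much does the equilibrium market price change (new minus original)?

Original equilibrium: 16 - 4p = p + 1 gives 15 = 5p, so p = 3 and Q = 4.
Since sellers receive the price plus the subsidy, the effective supply curve becomes Qs = p + 2.
Setting them equal: 16 - 4p = p + 2 → 14 = 5p, so p = 2.8 and Q = 4.8.
Δp = 2.8 − 3 = -0.2.

-0.2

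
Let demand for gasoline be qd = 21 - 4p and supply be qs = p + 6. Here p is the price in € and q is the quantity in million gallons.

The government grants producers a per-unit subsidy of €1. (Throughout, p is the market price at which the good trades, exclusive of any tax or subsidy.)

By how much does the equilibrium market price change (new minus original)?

Before the shock: 21 - 4p = p + 6 ⇒ 15 = 5p ⇒ p = 3, q = 9.
Since sellers receive the price plus the subsidy, the effective supply curve becomes qs = p + 7.
New equilibrium: 21 - 4p = p + 7 ⇒ 14 = 5p ⇒ p = 2.8, q = 9.8.
Δp = 2.8 − 3 = -0.2.

-0.2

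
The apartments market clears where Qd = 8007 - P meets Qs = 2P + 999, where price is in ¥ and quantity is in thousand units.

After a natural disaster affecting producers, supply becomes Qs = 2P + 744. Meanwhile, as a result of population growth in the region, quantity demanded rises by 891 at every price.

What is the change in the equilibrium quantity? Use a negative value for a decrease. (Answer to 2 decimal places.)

Before the shock: 8007 - P = 2P + 999 ⇒ 7008 = 3P ⇒ P = 2336, Q = 5671.
The new curves are Qd = 8898 - P (demand) and Qs = 2P + 744 (supply).
Equate the new curves: 8898 - P = 2P + 744, giving 8154 = 3P, P = 2718, Q = 6180.
ΔQ = 6180 − 5671 = +509.00.

+509.00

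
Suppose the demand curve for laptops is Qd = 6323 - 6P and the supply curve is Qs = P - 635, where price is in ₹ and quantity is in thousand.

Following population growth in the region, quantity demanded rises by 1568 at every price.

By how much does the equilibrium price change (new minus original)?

Before the shock: 6323 - 6P = P - 635 ⇒ 6958 = 7P ⇒ P = 994, Q = 359.
With the change applied: demand Qd = 7891 - 6P, supply Qs = P - 635.
New equilibrium: 7891 - 6P = P - 635 ⇒ 8526 = 7P ⇒ P = 1218, Q = 583.
ΔP = 1218 − 994 = +224.

+224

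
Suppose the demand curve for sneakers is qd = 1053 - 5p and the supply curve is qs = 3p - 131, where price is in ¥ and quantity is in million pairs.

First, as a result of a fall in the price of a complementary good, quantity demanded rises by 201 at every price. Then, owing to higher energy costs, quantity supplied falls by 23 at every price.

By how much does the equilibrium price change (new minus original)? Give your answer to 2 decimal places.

Before the shock: 1053 - 5p = 3p - 131 ⇒ 1184 = 8p ⇒ p = 148, q = 313.
The shock moves the curves to qd = 1254 - 5p and qs = 3p - 154.
Equate the new curves: 1254 - 5p = 3p - 154, giving 1408 = 8p, p = 176, q = 374.
Δp = 176 − 148 = +28.00.

+28.00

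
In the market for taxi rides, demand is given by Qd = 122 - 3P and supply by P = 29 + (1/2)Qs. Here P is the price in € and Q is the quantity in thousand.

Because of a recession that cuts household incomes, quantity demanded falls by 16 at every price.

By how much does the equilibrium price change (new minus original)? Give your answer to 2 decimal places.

-3.20

Original equilibrium: 122 - 3P = 2P - 58 gives 180 = 5P, so P = 36 and Q = 14.
With the change applied: demand Qd = 106 - 3P, supply Qs = 2P - 58.
Clearing the new market: 106 - 3P = 2P - 58, so P = 32.8 and Q = 7.6.
ΔP = 32.8 − 36 = -3.20.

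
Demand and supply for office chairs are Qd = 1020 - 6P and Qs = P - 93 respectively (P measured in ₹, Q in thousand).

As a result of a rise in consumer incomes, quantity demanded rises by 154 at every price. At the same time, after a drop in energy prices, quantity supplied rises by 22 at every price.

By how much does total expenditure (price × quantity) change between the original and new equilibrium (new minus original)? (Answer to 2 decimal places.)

Before the shock: 1020 - 6P = P - 93 ⇒ 1113 = 7P ⇒ P = 159, Q = 66.
The shock moves the curves to Qd = 1174 - 6P and Qs = P - 71.
New equilibrium: 1174 - 6P = P - 71 ⇒ 1245 = 7P ⇒ P = 1245/7 ≈ 177.8571, Q = 748/7 ≈ 106.8571.
Expenditure moves from 159×66 = 10494 to 177.8571×106.8571 = 19005.3061; change = +8511.31.

+8511.31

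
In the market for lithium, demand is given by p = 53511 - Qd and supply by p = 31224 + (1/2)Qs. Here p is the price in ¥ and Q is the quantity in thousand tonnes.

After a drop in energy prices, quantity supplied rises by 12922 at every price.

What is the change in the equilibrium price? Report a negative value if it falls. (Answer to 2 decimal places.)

Before the shock: 53511 - p = 2p - 62448 ⇒ 115959 = 3p ⇒ p = 38653, Q = 14858.
The shock moves the curves to Qd = 53511 - p and Qs = 2p - 49526.
Equate the new curves: 53511 - p = 2p - 49526, giving 103037 = 3p, p = 103037/3 ≈ 34345.6667, Q = 57496/3 ≈ 19165.3333.
Δp = 34345.6667 − 38653 = -4307.33.

-4307.33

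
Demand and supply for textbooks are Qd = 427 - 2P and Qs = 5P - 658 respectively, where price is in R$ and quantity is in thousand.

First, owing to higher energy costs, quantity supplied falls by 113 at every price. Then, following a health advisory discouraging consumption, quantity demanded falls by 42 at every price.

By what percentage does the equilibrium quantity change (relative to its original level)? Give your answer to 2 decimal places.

Solve the original market: 427 - 2P = 5P - 658, hence P = 155 and Q = 117.
The shock moves the curves to Qd = 385 - 2P and Qs = 5P - 771.
Clearing the new market: 385 - 2P = 5P - 771, so P = 1156/7 ≈ 165.1429 and Q = 383/7 ≈ 54.7143.
%ΔQ = (54.7143 − 117) / 117 × 100 = -53.24%.

-53.24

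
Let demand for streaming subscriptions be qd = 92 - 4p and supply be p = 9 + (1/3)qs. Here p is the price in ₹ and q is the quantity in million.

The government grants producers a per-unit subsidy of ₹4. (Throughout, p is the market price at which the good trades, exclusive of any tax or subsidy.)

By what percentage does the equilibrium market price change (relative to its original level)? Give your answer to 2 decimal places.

Initially, 92 - 4p = 3p - 27, so 119 = 7p and p = 17, q = 24.
Since sellers receive the price plus the subsidy, the effective supply curve becomes qs = 3p - 15.
Clearing the new market: 92 - 4p = 3p - 15, so p = 107/7 ≈ 15.2857 and q = 216/7 ≈ 30.8571.
%Δp = (15.2857 − 17) / 17 × 100 = -10.08%.

-10.08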